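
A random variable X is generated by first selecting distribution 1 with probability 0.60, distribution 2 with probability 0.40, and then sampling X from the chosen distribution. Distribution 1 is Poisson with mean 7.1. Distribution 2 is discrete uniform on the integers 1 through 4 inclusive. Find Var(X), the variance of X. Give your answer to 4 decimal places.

Per component, 1: μ=7.1, E[X²]=57.51; 2: μ=2.5, E[X²]=7.5.
E[X] = 0.6·7.1 + 0.4·2.5 = 5.26.
E[X²] = 0.6·57.51 + 0.4·7.5 = 37.506.
Var(X) = E[X²] − (E[X])² = 37.506 − 27.6676 = 9.8384.

9.8384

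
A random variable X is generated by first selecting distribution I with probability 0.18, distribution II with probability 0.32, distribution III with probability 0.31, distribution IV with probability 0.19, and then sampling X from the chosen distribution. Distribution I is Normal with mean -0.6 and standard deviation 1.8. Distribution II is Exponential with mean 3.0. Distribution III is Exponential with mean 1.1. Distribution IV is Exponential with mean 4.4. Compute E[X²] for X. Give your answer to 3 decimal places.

14.515

For each component E[X²] = Var + (mean)², giving I: 3.6; II: 18; III: 2.42; IV: 38.72.
Overall E[X²] = 0.18·3.6 + 0.32·18 + 0.31·2.42 + 0.19·38.72 = 14.515.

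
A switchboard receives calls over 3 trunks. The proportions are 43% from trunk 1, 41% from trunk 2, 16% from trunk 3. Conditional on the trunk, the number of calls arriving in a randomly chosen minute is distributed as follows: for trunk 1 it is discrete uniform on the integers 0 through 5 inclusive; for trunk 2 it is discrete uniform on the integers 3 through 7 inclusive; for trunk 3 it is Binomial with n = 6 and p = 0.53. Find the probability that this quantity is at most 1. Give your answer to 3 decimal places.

0.157

Conditional on each trunk, P(X ≤ 1): 1: 0.333333; 2: 0; 3: 0.0837109.
By total probability, P(X ≤ 1) = 0.43·0.333333 + 0.41·0 + 0.16·0.0837109 = 0.156727.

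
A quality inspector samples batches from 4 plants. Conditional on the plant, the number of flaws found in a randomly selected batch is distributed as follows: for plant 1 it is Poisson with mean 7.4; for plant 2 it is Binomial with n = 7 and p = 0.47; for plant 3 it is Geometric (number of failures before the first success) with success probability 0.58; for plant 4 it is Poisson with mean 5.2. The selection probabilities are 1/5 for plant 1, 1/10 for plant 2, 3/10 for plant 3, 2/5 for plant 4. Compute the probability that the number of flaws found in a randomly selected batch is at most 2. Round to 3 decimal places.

0.354

Conditional on each plant, P(X ≤ 2): 1: 0.0218706; 2: 0.278665; 3: 0.925912; 4: 0.108787.
By total probability, P(X ≤ 2) = 0.2·0.0218706 + 0.1·0.278665 + 0.3·0.925912 + 0.4·0.108787 = 0.353529.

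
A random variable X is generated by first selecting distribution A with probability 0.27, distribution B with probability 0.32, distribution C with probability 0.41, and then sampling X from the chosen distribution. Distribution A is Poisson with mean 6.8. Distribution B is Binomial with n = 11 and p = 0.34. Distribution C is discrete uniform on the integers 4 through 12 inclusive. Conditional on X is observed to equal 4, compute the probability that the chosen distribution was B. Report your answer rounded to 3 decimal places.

Likelihoods P(X=4 | ·): A: 0.0992252; B: 0.240568; C: 0.111111.
Posterior ∝ prior × likelihood. Numerator for B: 0.32·0.240568 = 0.0769816.
Normalizing constant: 0.27·0.0992252 + 0.32·0.240568 + 0.41·0.111111 = 0.149328.
P(B | observation) = 0.0769816 / 0.149328 = 0.51552.

0.516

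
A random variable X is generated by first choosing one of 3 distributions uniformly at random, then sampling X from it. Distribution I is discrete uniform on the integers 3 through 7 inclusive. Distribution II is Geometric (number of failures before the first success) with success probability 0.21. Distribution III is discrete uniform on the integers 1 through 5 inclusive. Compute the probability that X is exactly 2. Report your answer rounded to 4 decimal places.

0.1104

Conditional on each component, P(X = 2): I: 0; II: 0.131061; III: 0.2.
By total probability, P(X = 2) = 0.333333·0 + 0.333333·0.131061 + 0.333333·0.2 = 0.110354.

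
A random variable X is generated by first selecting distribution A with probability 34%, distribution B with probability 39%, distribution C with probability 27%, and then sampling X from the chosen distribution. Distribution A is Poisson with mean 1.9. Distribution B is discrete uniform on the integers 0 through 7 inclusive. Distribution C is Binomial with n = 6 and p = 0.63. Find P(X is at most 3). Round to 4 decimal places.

0.5987

Conditional on each component, P(X ≤ 3): A: 0.874702; B: 0.5; C: 0.393669.
By total probability, P(X ≤ 3) = 0.34·0.874702 + 0.39·0.5 + 0.27·0.393669 = 0.598689.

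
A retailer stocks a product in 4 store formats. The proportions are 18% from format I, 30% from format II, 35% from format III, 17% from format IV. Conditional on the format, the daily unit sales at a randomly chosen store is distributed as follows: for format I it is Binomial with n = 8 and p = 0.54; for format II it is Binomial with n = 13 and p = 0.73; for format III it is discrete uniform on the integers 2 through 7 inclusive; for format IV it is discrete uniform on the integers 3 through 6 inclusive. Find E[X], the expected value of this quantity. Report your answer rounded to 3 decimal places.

5.965

Component means — I: 4.32; II: 9.49; III: 4.5; IV: 4.5.
E[X] = 0.18·4.32 + 0.3·9.49 + 0.35·4.5 + 0.17·4.5 = 5.9646.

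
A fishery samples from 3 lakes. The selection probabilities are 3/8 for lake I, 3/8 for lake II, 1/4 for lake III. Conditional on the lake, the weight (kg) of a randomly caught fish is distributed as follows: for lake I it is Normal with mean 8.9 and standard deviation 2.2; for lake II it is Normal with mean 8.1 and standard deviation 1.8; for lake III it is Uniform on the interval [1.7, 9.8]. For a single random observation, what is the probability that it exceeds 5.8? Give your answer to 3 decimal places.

0.806

Conditional on each lake, P(X > 5.8): I: 0.920596; II: 0.899336; III: 0.493827.
By total probability, P(X > 5.8) = 0.375·0.920596 + 0.375·0.899336 + 0.25·0.493827 = 0.805931.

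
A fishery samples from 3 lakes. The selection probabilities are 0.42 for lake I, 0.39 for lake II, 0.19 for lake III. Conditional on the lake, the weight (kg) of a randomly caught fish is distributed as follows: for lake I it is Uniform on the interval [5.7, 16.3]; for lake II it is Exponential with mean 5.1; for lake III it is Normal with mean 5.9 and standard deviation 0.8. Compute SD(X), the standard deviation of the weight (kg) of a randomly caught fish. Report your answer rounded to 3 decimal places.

Per component, I: μ=11, E[X²]=130.363; II: μ=5.1, E[X²]=52.02; III: μ=5.9, E[X²]=35.45.
E[X] = 0.42·11 + 0.39·5.1 + 0.19·5.9 = 7.73.
E[X²] = 0.42·130.363 + 0.39·52.02 + 0.19·35.45 = 81.7759.
Var(X) = E[X²] − (E[X])² = 81.7759 − 59.7529 = 22.023.
SD(X) = √22.023 = 4.69287.

4.693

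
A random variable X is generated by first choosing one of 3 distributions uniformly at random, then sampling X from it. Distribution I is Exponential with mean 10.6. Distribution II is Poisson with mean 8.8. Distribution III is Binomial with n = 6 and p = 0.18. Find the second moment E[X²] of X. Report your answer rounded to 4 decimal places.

For each component E[X²] = Var + (mean)², giving I: 224.72; II: 86.24; III: 2.052.
Overall E[X²] = 0.333333·224.72 + 0.333333·86.24 + 0.333333·2.052 = 104.337.

104.3373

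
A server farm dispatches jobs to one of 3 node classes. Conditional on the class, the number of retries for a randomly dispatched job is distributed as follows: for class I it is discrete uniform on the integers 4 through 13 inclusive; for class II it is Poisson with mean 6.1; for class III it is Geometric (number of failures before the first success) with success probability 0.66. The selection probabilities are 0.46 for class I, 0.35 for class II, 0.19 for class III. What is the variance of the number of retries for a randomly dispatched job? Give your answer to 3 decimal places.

14.652

Per component, I: μ=8.5, E[X²]=80.5; II: μ=6.1, E[X²]=43.31; III: μ=0.515152, E[X²]=1.04591.
E[X] = 0.46·8.5 + 0.35·6.1 + 0.19·0.515152 = 6.14288.
E[X²] = 0.46·80.5 + 0.35·43.31 + 0.19·1.04591 = 52.3872.
Var(X) = E[X²] − (E[X])² = 52.3872 − 37.735 = 14.6523.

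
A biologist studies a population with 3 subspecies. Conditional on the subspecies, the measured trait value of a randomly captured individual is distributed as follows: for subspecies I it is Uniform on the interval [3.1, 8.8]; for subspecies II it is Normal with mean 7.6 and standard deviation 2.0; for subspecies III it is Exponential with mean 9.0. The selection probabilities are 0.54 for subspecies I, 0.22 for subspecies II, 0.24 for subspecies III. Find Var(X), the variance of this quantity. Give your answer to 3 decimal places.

23.415

Per component, I: μ=5.95, E[X²]=38.11; II: μ=7.6, E[X²]=61.76; III: μ=9, E[X²]=162.
E[X] = 0.54·5.95 + 0.22·7.6 + 0.24·9 = 7.045.
E[X²] = 0.54·38.11 + 0.22·61.76 + 0.24·162 = 73.0466.
Var(X) = E[X²] − (E[X])² = 73.0466 − 49.632 = 23.4146.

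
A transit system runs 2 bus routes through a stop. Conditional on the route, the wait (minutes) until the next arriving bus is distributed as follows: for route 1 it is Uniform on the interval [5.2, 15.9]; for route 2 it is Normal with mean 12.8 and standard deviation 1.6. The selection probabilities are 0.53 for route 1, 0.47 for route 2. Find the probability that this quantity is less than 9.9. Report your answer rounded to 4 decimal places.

Conditional on each route, P(X < 9.9): 1: 0.439252; 2: 0.0349545.
By total probability, P(X < 9.9) = 0.53·0.439252 + 0.47·0.0349545 = 0.249232.

0.2492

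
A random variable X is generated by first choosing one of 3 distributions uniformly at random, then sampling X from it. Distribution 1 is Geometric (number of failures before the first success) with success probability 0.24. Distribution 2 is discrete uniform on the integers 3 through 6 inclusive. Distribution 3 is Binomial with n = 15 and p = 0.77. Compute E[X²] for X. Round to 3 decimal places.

For each component E[X²] = Var + (mean)², giving 1: 23.2222; 2: 21.5; 3: 136.059.
Overall E[X²] = 0.333333·23.2222 + 0.333333·21.5 + 0.333333·136.059 = 60.2604.

60.260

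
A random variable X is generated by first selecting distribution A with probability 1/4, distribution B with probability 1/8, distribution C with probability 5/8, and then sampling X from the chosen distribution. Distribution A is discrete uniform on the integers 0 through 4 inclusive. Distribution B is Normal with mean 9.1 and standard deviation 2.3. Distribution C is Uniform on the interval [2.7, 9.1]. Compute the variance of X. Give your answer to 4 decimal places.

Per component, A: μ=2, E[X²]=6; B: μ=9.1, E[X²]=88.1; C: μ=5.9, E[X²]=38.2233.
E[X] = 0.25·2 + 0.125·9.1 + 0.625·5.9 = 5.325.
E[X²] = 0.25·6 + 0.125·88.1 + 0.625·38.2233 = 36.4021.
Var(X) = E[X²] − (E[X])² = 36.4021 − 28.3556 = 8.04646.

8.0465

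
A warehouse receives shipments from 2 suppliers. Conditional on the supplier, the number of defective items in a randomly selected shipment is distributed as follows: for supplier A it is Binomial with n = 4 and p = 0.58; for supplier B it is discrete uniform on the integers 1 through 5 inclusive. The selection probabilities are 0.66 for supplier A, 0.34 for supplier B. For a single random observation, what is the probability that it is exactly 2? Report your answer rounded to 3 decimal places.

Conditional on each supplier, P(X = 2): A: 0.356046; B: 0.2.
By total probability, P(X = 2) = 0.66·0.356046 + 0.34·0.2 = 0.30299.

0.303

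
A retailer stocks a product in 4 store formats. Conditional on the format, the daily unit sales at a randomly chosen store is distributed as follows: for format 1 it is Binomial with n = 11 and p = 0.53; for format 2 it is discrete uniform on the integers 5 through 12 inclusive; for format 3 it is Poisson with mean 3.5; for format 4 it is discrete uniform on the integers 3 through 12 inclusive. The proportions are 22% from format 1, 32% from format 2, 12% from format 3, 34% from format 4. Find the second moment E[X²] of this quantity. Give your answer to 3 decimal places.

For each component E[X²] = Var + (mean)², giving 1: 36.729; 2: 77.5; 3: 15.75; 4: 64.5.
Overall E[X²] = 0.22·36.729 + 0.32·77.5 + 0.12·15.75 + 0.34·64.5 = 56.7004.

56.700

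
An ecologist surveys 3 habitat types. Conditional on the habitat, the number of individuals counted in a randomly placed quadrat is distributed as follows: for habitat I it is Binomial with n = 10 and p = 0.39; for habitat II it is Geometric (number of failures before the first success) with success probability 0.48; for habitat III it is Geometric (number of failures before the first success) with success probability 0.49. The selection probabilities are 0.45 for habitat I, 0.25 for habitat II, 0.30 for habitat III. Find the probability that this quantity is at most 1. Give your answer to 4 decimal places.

0.4281

Conditional on each habitat, P(X ≤ 1): I: 0.0527406; II: 0.7296; III: 0.7399.
By total probability, P(X ≤ 1) = 0.45·0.0527406 + 0.25·0.7296 + 0.3·0.7399 = 0.428103.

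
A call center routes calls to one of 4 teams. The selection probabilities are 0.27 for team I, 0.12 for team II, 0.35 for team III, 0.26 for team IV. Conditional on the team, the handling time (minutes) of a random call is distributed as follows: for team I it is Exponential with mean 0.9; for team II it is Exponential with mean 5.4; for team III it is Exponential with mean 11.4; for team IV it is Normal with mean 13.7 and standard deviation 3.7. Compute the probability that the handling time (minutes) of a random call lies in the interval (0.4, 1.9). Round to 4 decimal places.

Conditional on each team, P(0.4 < X < 1.9): I: 0.520077; II: 0.225219; III: 0.119039; IV: 0.000550914.
By total probability, P(0.4 < X < 1.9) = 0.27·0.520077 + 0.12·0.225219 + 0.35·0.119039 + 0.26·0.000550914 = 0.209254.

0.2093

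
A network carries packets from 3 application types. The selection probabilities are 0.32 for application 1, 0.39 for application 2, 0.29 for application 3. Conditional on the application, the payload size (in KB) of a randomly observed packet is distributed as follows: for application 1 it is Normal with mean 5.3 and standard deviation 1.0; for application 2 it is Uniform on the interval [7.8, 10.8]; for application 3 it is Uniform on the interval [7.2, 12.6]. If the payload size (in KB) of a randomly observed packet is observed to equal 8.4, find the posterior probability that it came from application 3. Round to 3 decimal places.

0.291

Likelihoods f(8.4 | ·): 1: 0.00326682; 2: 0.333333; 3: 0.185185.
Posterior ∝ prior × likelihood. Numerator for 3: 0.29·0.185185 = 0.0537037.
Normalizing constant: 0.32·0.00326682 + 0.39·0.333333 + 0.29·0.185185 = 0.184749.
P(3 | observation) = 0.0537037 / 0.184749 = 0.290685.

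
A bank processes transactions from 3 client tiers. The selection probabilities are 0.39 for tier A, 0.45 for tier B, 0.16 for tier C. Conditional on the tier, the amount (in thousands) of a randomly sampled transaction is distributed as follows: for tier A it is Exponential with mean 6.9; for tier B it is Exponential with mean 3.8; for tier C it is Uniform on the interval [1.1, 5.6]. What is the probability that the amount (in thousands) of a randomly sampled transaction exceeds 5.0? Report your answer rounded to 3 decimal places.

Conditional on each tier, P(X > 5.0): A: 0.4845; B: 0.268262; C: 0.133333.
By total probability, P(X > 5.0) = 0.39·0.4845 + 0.45·0.268262 + 0.16·0.133333 = 0.331006.

0.331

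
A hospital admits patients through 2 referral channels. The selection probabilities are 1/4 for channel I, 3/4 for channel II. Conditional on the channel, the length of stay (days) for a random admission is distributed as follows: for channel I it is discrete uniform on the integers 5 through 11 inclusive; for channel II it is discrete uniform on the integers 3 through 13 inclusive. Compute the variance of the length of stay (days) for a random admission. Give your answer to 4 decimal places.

Per component, I: μ=8, E[X²]=68; II: μ=8, E[X²]=74.
E[X] = 0.25·8 + 0.75·8 = 8.
E[X²] = 0.25·68 + 0.75·74 = 72.5.
Var(X) = E[X²] − (E[X])² = 72.5 − 64 = 8.5.

8.5000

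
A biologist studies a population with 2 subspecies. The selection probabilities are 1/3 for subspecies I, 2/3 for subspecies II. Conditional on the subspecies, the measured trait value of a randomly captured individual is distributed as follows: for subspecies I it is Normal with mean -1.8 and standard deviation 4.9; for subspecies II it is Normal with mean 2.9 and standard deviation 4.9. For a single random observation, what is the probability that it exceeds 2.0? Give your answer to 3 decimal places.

Conditional on each subspecies, P(X > 2.0): I: 0.219019; II: 0.572865.
By total probability, P(X > 2.0) = 0.333333·0.219019 + 0.666667·0.572865 = 0.454916.

0.455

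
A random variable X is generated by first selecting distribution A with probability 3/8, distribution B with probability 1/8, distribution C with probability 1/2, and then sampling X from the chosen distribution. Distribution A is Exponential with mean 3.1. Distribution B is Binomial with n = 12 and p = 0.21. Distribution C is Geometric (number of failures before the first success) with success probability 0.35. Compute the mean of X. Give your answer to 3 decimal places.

2.406

Component means — A: 3.1; B: 2.52; C: 1.85714.
E[X] = 0.375·3.1 + 0.125·2.52 + 0.5·1.85714 = 2.40607.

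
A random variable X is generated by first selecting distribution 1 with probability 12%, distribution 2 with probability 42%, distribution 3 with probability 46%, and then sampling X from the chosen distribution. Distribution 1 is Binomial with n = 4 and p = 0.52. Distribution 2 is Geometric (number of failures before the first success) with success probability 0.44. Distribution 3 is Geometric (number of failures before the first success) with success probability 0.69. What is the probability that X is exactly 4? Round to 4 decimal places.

Conditional on each component, P(X = 4): 1: 0.0731162; 2: 0.0432718; 3: 0.00637229.
By total probability, P(X = 4) = 0.12·0.0731162 + 0.42·0.0432718 + 0.46·0.00637229 = 0.0298793.

0.0299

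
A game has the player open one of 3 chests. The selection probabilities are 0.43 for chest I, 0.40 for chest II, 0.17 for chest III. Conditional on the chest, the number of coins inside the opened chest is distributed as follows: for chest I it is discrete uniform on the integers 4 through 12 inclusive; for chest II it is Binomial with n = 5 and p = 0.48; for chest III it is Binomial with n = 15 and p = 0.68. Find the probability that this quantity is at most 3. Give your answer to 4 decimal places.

0.3346

Conditional on each chest, P(X ≤ 3): I: 0; II: 0.836501; III: 0.000184099.
By total probability, P(X ≤ 3) = 0.43·0 + 0.4·0.836501 + 0.17·0.000184099 = 0.334632.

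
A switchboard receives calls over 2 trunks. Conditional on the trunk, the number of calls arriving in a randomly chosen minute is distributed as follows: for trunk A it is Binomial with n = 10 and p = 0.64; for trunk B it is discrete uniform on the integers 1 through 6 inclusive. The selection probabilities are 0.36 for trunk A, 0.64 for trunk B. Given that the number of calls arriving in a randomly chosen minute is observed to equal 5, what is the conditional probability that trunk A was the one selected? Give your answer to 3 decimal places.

Likelihoods P(X=5 | ·): A: 0.163611; B: 0.166667.
Posterior ∝ prior × likelihood. Numerator for A: 0.36·0.163611 = 0.0589.
Normalizing constant: 0.36·0.163611 + 0.64·0.166667 = 0.165567.
P(A | observation) = 0.0589 / 0.165567 = 0.355748.

0.356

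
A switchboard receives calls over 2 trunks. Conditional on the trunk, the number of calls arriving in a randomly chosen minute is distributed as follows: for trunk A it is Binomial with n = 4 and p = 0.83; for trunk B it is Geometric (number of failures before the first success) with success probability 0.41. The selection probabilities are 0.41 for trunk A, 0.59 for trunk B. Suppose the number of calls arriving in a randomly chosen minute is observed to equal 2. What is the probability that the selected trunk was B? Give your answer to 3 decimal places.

0.632

Likelihoods P(X=2 | ·): A: 0.119455; B: 0.142721.
Posterior ∝ prior × likelihood. Numerator for B: 0.59·0.142721 = 0.0842054.
Normalizing constant: 0.41·0.119455 + 0.59·0.142721 = 0.133182.
P(B | observation) = 0.0842054 / 0.133182 = 0.632258.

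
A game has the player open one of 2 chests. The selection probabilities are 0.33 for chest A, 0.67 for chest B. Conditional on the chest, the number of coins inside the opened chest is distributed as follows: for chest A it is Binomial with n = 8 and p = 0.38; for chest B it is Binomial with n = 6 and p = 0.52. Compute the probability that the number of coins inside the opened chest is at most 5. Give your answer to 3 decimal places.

0.974

Conditional on each chest, P(X ≤ 5): A: 0.961483; B: 0.980229.
By total probability, P(X ≤ 5) = 0.33·0.961483 + 0.67·0.980229 = 0.974043.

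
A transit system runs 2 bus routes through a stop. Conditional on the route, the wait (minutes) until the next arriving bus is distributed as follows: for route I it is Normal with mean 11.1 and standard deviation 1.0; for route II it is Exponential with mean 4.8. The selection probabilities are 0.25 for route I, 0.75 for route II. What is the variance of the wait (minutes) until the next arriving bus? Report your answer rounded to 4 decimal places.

Per component, I: μ=11.1, E[X²]=124.21; II: μ=4.8, E[X²]=46.08.
E[X] = 0.25·11.1 + 0.75·4.8 = 6.375.
E[X²] = 0.25·124.21 + 0.75·46.08 = 65.6125.
Var(X) = E[X²] − (E[X])² = 65.6125 − 40.6406 = 24.9719.

24.9719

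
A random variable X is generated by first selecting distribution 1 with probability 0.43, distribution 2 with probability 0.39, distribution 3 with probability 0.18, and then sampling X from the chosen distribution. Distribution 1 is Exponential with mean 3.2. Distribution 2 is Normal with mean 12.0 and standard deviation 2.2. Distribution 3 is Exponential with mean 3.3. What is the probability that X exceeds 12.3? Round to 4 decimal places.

0.1874

Conditional on each component, P(X > 12.3): 1: 0.0214132; 2: 0.445767; 3: 0.0240584.
By total probability, P(X > 12.3) = 0.43·0.0214132 + 0.39·0.445767 + 0.18·0.0240584 = 0.187387.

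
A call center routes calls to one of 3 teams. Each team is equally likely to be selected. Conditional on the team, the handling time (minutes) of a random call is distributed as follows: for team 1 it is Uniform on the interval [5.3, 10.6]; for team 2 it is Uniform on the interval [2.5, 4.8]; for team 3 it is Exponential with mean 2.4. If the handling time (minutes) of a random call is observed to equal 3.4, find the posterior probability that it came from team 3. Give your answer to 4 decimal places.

Likelihoods f(3.4 | ·): 1: 0; 2: 0.434783; 3: 0.10105.
Posterior ∝ prior × likelihood. Numerator for 3: 0.333333·0.10105 = 0.0336835.
Normalizing constant: 0.333333·0 + 0.333333·0.434783 + 0.333333·0.10105 = 0.178611.
P(3 | observation) = 0.0336835 / 0.178611 = 0.188586.

0.1886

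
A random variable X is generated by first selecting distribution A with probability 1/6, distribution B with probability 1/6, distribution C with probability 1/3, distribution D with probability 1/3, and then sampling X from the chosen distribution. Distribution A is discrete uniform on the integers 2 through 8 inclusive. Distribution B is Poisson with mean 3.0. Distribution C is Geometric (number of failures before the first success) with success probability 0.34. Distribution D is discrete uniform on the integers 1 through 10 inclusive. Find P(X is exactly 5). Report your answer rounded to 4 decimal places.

0.0881

Conditional on each component, P(X = 5): A: 0.142857; B: 0.100819; C: 0.0425793; D: 0.1.
By total probability, P(X = 5) = 0.166667·0.142857 + 0.166667·0.100819 + 0.333333·0.0425793 + 0.333333·0.1 = 0.0881391.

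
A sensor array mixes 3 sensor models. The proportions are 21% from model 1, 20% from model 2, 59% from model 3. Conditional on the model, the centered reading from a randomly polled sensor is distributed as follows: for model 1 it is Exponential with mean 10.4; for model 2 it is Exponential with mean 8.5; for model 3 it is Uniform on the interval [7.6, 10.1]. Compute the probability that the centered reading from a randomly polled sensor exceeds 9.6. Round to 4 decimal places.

0.2661

Conditional on each model, P(X > 9.6): 1: 0.397295; 2: 0.323223; 3: 0.2.
By total probability, P(X > 9.6) = 0.21·0.397295 + 0.2·0.323223 + 0.59·0.2 = 0.266077.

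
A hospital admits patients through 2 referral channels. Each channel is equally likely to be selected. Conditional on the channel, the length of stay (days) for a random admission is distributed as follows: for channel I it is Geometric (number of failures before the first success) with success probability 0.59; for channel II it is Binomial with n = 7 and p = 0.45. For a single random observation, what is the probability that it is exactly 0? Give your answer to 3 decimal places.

0.303

Conditional on each channel, P(X = 0): I: 0.59; II: 0.0152244.
By total probability, P(X = 0) = 0.5·0.59 + 0.5·0.0152244 = 0.302612.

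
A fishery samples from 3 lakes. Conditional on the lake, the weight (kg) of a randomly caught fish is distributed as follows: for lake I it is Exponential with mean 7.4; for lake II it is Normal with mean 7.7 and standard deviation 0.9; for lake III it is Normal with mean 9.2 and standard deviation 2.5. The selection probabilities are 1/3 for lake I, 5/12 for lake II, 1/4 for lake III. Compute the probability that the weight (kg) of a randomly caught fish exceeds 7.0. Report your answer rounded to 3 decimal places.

0.658

Conditional on each lake, P(X > 7.0): I: 0.388312; II: 0.78165; III: 0.81057.
By total probability, P(X > 7.0) = 0.333333·0.388312 + 0.416667·0.78165 + 0.25·0.81057 = 0.657767.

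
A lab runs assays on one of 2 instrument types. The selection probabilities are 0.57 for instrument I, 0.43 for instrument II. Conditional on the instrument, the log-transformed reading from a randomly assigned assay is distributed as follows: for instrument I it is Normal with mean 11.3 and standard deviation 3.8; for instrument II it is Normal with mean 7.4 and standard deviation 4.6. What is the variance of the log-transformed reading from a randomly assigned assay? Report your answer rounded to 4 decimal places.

21.0576

Per component, I: μ=11.3, E[X²]=142.13; II: μ=7.4, E[X²]=75.92.
E[X] = 0.57·11.3 + 0.43·7.4 = 9.623.
E[X²] = 0.57·142.13 + 0.43·75.92 = 113.66.
Var(X) = E[X²] − (E[X])² = 113.66 − 92.6021 = 21.0576.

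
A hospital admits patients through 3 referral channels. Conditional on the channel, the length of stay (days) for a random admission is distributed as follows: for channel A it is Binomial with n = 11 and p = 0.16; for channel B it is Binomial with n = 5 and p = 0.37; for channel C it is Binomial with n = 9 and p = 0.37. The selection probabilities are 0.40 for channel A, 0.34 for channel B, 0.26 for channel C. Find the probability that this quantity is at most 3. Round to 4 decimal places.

0.8289

Conditional on each channel, P(X ≤ 3): A: 0.915435; B: 0.93403; C: 0.558427.
By total probability, P(X ≤ 3) = 0.4·0.915435 + 0.34·0.93403 + 0.26·0.558427 = 0.828935.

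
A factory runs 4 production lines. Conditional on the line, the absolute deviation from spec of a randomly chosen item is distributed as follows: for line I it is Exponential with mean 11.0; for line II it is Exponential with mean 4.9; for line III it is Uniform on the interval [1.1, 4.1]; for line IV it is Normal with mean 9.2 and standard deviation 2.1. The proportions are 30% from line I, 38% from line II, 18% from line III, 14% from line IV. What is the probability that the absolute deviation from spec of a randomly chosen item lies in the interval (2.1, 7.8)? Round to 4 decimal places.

Conditional on each line, P(2.1 < X < 7.8): I: 0.334116; II: 0.447888; III: 0.666667; IV: 0.252131.
By total probability, P(2.1 < X < 7.8) = 0.3·0.334116 + 0.38·0.447888 + 0.18·0.666667 + 0.14·0.252131 = 0.425731.

0.4257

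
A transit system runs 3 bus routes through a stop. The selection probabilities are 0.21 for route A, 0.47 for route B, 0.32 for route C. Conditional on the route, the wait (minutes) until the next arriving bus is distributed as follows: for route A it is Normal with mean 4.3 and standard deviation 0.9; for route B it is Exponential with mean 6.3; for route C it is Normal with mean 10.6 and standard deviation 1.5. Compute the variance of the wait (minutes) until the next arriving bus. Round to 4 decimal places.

Per component, A: μ=4.3, E[X²]=19.3; B: μ=6.3, E[X²]=79.38; C: μ=10.6, E[X²]=114.61.
E[X] = 0.21·4.3 + 0.47·6.3 + 0.32·10.6 = 7.256.
E[X²] = 0.21·19.3 + 0.47·79.38 + 0.32·114.61 = 78.0368.
Var(X) = E[X²] − (E[X])² = 78.0368 − 52.6495 = 25.3873.

25.3873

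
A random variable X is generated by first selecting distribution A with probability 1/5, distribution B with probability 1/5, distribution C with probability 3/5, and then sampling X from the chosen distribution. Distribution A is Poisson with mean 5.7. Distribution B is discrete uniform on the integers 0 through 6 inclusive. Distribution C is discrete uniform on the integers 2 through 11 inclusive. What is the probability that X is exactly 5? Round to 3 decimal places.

0.122

Conditional on each component, P(X = 5): A: 0.16777; B: 0.142857; C: 0.1.
By total probability, P(X = 5) = 0.2·0.16777 + 0.2·0.142857 + 0.6·0.1 = 0.122125.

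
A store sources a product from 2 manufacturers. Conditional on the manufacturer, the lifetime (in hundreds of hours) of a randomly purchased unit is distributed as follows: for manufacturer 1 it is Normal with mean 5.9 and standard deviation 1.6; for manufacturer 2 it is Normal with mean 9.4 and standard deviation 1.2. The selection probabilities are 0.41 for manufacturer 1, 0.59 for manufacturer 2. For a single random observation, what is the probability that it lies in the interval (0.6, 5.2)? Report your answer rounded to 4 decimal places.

0.1356

Conditional on each manufacturer, P(0.6 < X < 5.2): 1: 0.330412; 2: 0.000232629.
By total probability, P(0.6 < X < 5.2) = 0.41·0.330412 + 0.59·0.000232629 = 0.135606.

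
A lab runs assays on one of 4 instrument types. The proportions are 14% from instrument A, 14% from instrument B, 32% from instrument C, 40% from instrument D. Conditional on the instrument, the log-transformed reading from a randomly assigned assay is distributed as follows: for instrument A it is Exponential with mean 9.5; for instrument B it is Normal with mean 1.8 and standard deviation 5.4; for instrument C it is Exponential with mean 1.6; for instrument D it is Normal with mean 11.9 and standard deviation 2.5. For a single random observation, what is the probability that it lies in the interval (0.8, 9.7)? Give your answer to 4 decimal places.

0.4176

Conditional on each instrument, P(0.8 < X < 9.7): A: 0.559022; B: 0.501719; C: 0.604202; D: 0.189425.
By total probability, P(0.8 < X < 9.7) = 0.14·0.559022 + 0.14·0.501719 + 0.32·0.604202 + 0.4·0.189425 = 0.417619.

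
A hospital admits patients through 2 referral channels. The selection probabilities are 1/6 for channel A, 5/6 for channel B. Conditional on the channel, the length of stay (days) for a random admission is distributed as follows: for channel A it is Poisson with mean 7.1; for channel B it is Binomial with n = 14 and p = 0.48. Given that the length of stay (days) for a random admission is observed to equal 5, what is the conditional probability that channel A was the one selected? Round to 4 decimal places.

0.1489

Likelihoods P(X=5 | ·): A: 0.124057; B: 0.141808.
Posterior ∝ prior × likelihood. Numerator for A: 0.166667·0.124057 = 0.0206761.
Normalizing constant: 0.166667·0.124057 + 0.833333·0.141808 = 0.138849.
P(A | observation) = 0.0206761 / 0.138849 = 0.14891.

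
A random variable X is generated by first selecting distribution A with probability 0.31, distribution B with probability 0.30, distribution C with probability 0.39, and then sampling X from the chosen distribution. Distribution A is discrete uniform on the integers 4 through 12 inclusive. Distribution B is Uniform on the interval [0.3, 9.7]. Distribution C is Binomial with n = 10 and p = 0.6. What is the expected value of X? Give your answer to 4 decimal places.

Component means — A: 8; B: 5; C: 6.
E[X] = 0.31·8 + 0.3·5 + 0.39·6 = 6.32.

6.3200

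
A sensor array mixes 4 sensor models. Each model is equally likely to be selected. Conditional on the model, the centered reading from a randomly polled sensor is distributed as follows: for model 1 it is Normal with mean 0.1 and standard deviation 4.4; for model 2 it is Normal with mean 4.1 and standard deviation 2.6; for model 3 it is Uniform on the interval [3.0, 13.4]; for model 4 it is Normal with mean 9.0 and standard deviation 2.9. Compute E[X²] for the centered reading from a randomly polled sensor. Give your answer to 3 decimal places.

52.151

For each component E[X²] = Var + (mean)², giving 1: 19.37; 2: 23.57; 3: 76.2533; 4: 89.41.
Overall E[X²] = 0.25·19.37 + 0.25·23.57 + 0.25·76.2533 + 0.25·89.41 = 52.1508.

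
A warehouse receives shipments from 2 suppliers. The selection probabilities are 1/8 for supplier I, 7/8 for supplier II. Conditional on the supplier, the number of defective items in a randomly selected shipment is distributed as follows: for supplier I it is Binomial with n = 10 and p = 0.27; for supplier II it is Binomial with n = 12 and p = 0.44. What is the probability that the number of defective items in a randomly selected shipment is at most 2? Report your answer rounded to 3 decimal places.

Conditional on each supplier, P(X ≤ 2): I: 0.466489; II: 0.0486745.
By total probability, P(X ≤ 2) = 0.125·0.466489 + 0.875·0.0486745 = 0.100901.

0.101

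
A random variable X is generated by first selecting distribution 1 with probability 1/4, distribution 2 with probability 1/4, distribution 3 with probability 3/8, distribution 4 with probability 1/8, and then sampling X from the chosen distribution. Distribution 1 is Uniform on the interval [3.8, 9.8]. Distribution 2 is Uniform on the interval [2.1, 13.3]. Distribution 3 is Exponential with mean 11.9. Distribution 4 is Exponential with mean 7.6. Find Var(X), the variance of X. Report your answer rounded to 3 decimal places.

Per component, 1: μ=6.8, E[X²]=49.24; 2: μ=7.7, E[X²]=69.7433; 3: μ=11.9, E[X²]=283.22; 4: μ=7.6, E[X²]=115.52.
E[X] = 0.25·6.8 + 0.25·7.7 + 0.375·11.9 + 0.125·7.6 = 9.0375.
E[X²] = 0.25·49.24 + 0.25·69.7433 + 0.375·283.22 + 0.125·115.52 = 150.393.
Var(X) = E[X²] − (E[X])² = 150.393 − 81.6764 = 68.7169.

68.717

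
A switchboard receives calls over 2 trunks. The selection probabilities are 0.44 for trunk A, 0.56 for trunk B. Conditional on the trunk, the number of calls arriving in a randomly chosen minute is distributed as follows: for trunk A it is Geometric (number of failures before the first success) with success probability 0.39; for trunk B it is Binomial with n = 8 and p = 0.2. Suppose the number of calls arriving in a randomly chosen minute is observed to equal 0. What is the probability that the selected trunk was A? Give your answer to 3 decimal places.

0.646

Likelihoods P(X=0 | ·): A: 0.39; B: 0.167772.
Posterior ∝ prior × likelihood. Numerator for A: 0.44·0.39 = 0.1716.
Normalizing constant: 0.44·0.39 + 0.56·0.167772 = 0.265552.
P(A | observation) = 0.1716 / 0.265552 = 0.6462.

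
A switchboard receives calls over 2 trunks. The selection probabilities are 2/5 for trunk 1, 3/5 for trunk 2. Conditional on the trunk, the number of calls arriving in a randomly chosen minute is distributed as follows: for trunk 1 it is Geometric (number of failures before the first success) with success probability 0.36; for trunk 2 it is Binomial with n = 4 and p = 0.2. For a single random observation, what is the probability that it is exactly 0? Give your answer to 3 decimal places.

0.390

Conditional on each trunk, P(X = 0): 1: 0.36; 2: 0.4096.
By total probability, P(X = 0) = 0.4·0.36 + 0.6·0.4096 = 0.38976.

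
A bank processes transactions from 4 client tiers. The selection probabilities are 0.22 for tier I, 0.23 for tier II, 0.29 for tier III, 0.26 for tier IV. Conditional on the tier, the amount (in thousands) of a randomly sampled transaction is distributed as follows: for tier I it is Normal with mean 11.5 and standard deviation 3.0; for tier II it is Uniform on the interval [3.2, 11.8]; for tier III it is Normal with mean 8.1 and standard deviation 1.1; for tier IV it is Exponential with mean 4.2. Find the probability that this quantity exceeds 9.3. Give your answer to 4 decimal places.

Conditional on each tier, P(X > 9.3): I: 0.768322; II: 0.290698; III: 0.137656; IV: 0.109232.
By total probability, P(X > 9.3) = 0.22·0.768322 + 0.23·0.290698 + 0.29·0.137656 + 0.26·0.109232 = 0.304212.

0.3042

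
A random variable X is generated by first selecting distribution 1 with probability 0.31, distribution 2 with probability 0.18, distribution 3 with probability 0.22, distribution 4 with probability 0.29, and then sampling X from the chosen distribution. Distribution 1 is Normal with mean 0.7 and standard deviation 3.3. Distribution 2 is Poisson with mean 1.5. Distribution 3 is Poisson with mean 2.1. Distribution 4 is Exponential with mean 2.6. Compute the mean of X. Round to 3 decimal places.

1.703

Component means — 1: 0.7; 2: 1.5; 3: 2.1; 4: 2.6.
E[X] = 0.31·0.7 + 0.18·1.5 + 0.22·2.1 + 0.29·2.6 = 1.703.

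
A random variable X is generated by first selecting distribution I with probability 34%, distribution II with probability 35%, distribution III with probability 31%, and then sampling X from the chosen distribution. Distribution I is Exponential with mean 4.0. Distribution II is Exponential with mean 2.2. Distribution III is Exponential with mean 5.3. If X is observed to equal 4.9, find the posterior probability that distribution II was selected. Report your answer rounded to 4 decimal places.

0.2626

Likelihoods f(4.9 | ·): I: 0.0734394; II: 0.04901; III: 0.0748525.
Posterior ∝ prior × likelihood. Numerator for II: 0.35·0.04901 = 0.0171535.
Normalizing constant: 0.34·0.0734394 + 0.35·0.04901 + 0.31·0.0748525 = 0.0653272.
P(II | observation) = 0.0171535 / 0.0653272 = 0.262578.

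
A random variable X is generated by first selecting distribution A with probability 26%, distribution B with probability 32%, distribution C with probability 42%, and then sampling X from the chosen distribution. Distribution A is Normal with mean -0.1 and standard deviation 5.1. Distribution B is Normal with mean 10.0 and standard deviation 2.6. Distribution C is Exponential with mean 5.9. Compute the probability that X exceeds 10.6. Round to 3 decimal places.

Conditional on each component, P(X > 10.6): A: 0.0179508; B: 0.408747; C: 0.16586.
By total probability, P(X > 10.6) = 0.26·0.0179508 + 0.32·0.408747 + 0.42·0.16586 = 0.205128.

0.205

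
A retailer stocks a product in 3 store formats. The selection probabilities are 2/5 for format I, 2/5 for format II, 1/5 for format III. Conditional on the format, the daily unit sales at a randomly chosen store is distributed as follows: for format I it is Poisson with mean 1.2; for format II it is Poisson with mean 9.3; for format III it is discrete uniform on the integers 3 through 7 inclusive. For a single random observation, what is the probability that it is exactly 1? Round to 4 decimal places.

0.1449

Conditional on each format, P(X = 1): I: 0.361433; II: 0.000850245; III: 0.
By total probability, P(X = 1) = 0.4·0.361433 + 0.4·0.000850245 + 0.2·0 = 0.144913.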